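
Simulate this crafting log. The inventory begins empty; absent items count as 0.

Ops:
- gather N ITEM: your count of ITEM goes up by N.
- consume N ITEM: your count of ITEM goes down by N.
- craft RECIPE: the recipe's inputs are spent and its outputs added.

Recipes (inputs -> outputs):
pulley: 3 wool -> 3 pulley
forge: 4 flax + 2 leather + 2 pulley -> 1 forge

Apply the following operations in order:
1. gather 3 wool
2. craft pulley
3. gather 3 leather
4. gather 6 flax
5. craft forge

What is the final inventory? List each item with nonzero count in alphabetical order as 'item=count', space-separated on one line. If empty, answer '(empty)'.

Answer: flax=2 forge=1 leather=1 pulley=1

Derivation:
After 1 (gather 3 wool): wool=3
After 2 (craft pulley): pulley=3
After 3 (gather 3 leather): leather=3 pulley=3
After 4 (gather 6 flax): flax=6 leather=3 pulley=3
After 5 (craft forge): flax=2 forge=1 leather=1 pulley=1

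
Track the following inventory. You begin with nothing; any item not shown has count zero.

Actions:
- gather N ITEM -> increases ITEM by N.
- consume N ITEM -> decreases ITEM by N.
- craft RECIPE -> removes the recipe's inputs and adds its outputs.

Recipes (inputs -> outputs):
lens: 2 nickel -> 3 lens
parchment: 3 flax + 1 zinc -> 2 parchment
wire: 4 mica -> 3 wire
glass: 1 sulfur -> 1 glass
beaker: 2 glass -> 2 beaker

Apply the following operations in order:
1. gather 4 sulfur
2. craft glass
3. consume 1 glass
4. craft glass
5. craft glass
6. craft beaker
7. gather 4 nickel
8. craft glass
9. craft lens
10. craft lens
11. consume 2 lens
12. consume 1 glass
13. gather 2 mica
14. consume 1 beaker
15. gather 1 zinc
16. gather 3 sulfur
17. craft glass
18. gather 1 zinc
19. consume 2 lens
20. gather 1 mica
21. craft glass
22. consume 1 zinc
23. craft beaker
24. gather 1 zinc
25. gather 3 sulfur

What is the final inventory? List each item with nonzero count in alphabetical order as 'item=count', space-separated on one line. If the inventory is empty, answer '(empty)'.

Answer: beaker=3 lens=2 mica=3 sulfur=4 zinc=2

Derivation:
After 1 (gather 4 sulfur): sulfur=4
After 2 (craft glass): glass=1 sulfur=3
After 3 (consume 1 glass): sulfur=3
After 4 (craft glass): glass=1 sulfur=2
After 5 (craft glass): glass=2 sulfur=1
After 6 (craft beaker): beaker=2 sulfur=1
After 7 (gather 4 nickel): beaker=2 nickel=4 sulfur=1
After 8 (craft glass): beaker=2 glass=1 nickel=4
After 9 (craft lens): beaker=2 glass=1 lens=3 nickel=2
After 10 (craft lens): beaker=2 glass=1 lens=6
After 11 (consume 2 lens): beaker=2 glass=1 lens=4
After 12 (consume 1 glass): beaker=2 lens=4
After 13 (gather 2 mica): beaker=2 lens=4 mica=2
After 14 (consume 1 beaker): beaker=1 lens=4 mica=2
After 15 (gather 1 zinc): beaker=1 lens=4 mica=2 zinc=1
After 16 (gather 3 sulfur): beaker=1 lens=4 mica=2 sulfur=3 zinc=1
After 17 (craft glass): beaker=1 glass=1 lens=4 mica=2 sulfur=2 zinc=1
After 18 (gather 1 zinc): beaker=1 glass=1 lens=4 mica=2 sulfur=2 zinc=2
After 19 (consume 2 lens): beaker=1 glass=1 lens=2 mica=2 sulfur=2 zinc=2
After 20 (gather 1 mica): beaker=1 glass=1 lens=2 mica=3 sulfur=2 zinc=2
After 21 (craft glass): beaker=1 glass=2 lens=2 mica=3 sulfur=1 zinc=2
After 22 (consume 1 zinc): beaker=1 glass=2 lens=2 mica=3 sulfur=1 zinc=1
After 23 (craft beaker): beaker=3 lens=2 mica=3 sulfur=1 zinc=1
After 24 (gather 1 zinc): beaker=3 lens=2 mica=3 sulfur=1 zinc=2
After 25 (gather 3 sulfur): beaker=3 lens=2 mica=3 sulfur=4 zinc=2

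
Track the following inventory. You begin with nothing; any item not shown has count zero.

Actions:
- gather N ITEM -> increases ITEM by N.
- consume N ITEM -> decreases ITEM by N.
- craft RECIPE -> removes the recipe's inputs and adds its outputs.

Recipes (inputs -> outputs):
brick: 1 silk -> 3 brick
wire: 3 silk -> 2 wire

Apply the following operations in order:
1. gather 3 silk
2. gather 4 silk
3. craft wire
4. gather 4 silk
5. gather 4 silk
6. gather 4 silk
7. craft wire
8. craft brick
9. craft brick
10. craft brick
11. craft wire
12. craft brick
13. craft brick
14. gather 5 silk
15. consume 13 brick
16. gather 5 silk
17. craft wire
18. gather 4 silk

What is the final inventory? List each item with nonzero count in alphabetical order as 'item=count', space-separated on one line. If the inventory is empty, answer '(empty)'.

After 1 (gather 3 silk): silk=3
After 2 (gather 4 silk): silk=7
After 3 (craft wire): silk=4 wire=2
After 4 (gather 4 silk): silk=8 wire=2
After 5 (gather 4 silk): silk=12 wire=2
After 6 (gather 4 silk): silk=16 wire=2
After 7 (craft wire): silk=13 wire=4
After 8 (craft brick): brick=3 silk=12 wire=4
After 9 (craft brick): brick=6 silk=11 wire=4
After 10 (craft brick): brick=9 silk=10 wire=4
After 11 (craft wire): brick=9 silk=7 wire=6
After 12 (craft brick): brick=12 silk=6 wire=6
After 13 (craft brick): brick=15 silk=5 wire=6
After 14 (gather 5 silk): brick=15 silk=10 wire=6
After 15 (consume 13 brick): brick=2 silk=10 wire=6
After 16 (gather 5 silk): brick=2 silk=15 wire=6
After 17 (craft wire): brick=2 silk=12 wire=8
After 18 (gather 4 silk): brick=2 silk=16 wire=8

Answer: brick=2 silk=16 wire=8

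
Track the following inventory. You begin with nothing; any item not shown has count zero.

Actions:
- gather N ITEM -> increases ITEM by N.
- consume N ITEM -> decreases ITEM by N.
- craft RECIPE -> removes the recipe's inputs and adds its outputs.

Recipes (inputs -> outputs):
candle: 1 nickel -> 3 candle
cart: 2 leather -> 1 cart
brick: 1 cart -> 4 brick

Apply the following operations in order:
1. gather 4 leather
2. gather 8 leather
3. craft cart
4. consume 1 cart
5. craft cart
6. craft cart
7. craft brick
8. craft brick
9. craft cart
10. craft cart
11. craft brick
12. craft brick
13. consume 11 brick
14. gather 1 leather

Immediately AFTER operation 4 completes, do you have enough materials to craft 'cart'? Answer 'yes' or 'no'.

Answer: yes

Derivation:
After 1 (gather 4 leather): leather=4
After 2 (gather 8 leather): leather=12
After 3 (craft cart): cart=1 leather=10
After 4 (consume 1 cart): leather=10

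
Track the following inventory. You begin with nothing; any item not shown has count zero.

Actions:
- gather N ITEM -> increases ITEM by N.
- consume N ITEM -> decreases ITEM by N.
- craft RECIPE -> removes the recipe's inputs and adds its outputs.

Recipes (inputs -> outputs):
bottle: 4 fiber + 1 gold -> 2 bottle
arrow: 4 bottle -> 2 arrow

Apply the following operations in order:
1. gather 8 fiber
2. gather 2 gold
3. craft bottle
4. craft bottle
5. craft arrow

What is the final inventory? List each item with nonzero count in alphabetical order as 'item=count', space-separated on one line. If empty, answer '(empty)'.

After 1 (gather 8 fiber): fiber=8
After 2 (gather 2 gold): fiber=8 gold=2
After 3 (craft bottle): bottle=2 fiber=4 gold=1
After 4 (craft bottle): bottle=4
After 5 (craft arrow): arrow=2

Answer: arrow=2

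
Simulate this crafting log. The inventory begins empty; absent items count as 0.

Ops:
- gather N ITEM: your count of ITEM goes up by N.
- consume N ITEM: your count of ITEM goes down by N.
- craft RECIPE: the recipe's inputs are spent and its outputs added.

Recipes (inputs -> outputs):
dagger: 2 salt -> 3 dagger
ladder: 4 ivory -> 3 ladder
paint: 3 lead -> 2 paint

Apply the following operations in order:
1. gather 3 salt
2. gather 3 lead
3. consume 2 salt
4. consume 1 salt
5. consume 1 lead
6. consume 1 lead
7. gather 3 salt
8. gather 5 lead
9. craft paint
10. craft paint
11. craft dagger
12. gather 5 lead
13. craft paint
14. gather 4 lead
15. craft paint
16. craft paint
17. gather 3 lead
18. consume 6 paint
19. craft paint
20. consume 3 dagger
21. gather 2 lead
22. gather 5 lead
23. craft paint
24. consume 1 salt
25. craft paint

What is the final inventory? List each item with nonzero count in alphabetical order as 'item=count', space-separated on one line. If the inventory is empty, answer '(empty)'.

After 1 (gather 3 salt): salt=3
After 2 (gather 3 lead): lead=3 salt=3
After 3 (consume 2 salt): lead=3 salt=1
After 4 (consume 1 salt): lead=3
After 5 (consume 1 lead): lead=2
After 6 (consume 1 lead): lead=1
After 7 (gather 3 salt): lead=1 salt=3
After 8 (gather 5 lead): lead=6 salt=3
After 9 (craft paint): lead=3 paint=2 salt=3
After 10 (craft paint): paint=4 salt=3
After 11 (craft dagger): dagger=3 paint=4 salt=1
After 12 (gather 5 lead): dagger=3 lead=5 paint=4 salt=1
After 13 (craft paint): dagger=3 lead=2 paint=6 salt=1
After 14 (gather 4 lead): dagger=3 lead=6 paint=6 salt=1
After 15 (craft paint): dagger=3 lead=3 paint=8 salt=1
After 16 (craft paint): dagger=3 paint=10 salt=1
After 17 (gather 3 lead): dagger=3 lead=3 paint=10 salt=1
After 18 (consume 6 paint): dagger=3 lead=3 paint=4 salt=1
After 19 (craft paint): dagger=3 paint=6 salt=1
After 20 (consume 3 dagger): paint=6 salt=1
After 21 (gather 2 lead): lead=2 paint=6 salt=1
After 22 (gather 5 lead): lead=7 paint=6 salt=1
After 23 (craft paint): lead=4 paint=8 salt=1
After 24 (consume 1 salt): lead=4 paint=8
After 25 (craft paint): lead=1 paint=10

Answer: lead=1 paint=10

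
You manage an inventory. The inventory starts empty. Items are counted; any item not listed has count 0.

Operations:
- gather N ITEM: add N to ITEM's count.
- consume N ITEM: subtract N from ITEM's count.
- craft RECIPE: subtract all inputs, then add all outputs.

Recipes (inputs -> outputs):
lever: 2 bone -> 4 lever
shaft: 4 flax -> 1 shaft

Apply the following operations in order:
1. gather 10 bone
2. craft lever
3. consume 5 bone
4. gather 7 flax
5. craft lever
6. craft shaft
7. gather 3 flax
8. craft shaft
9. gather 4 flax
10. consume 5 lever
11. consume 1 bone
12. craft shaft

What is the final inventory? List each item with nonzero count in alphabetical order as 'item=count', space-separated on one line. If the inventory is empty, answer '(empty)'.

Answer: flax=2 lever=3 shaft=3

Derivation:
After 1 (gather 10 bone): bone=10
After 2 (craft lever): bone=8 lever=4
After 3 (consume 5 bone): bone=3 lever=4
After 4 (gather 7 flax): bone=3 flax=7 lever=4
After 5 (craft lever): bone=1 flax=7 lever=8
After 6 (craft shaft): bone=1 flax=3 lever=8 shaft=1
After 7 (gather 3 flax): bone=1 flax=6 lever=8 shaft=1
After 8 (craft shaft): bone=1 flax=2 lever=8 shaft=2
After 9 (gather 4 flax): bone=1 flax=6 lever=8 shaft=2
After 10 (consume 5 lever): bone=1 flax=6 lever=3 shaft=2
After 11 (consume 1 bone): flax=6 lever=3 shaft=2
After 12 (craft shaft): flax=2 lever=3 shaft=3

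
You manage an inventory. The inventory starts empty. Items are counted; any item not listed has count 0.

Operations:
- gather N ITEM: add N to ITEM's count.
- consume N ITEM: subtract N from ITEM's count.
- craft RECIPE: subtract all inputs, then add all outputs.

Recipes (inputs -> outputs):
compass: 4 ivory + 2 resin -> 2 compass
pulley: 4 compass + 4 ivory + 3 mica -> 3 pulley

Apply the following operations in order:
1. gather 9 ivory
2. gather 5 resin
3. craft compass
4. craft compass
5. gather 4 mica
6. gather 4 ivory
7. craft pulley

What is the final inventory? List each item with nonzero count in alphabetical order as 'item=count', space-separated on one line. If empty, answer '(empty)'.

After 1 (gather 9 ivory): ivory=9
After 2 (gather 5 resin): ivory=9 resin=5
After 3 (craft compass): compass=2 ivory=5 resin=3
After 4 (craft compass): compass=4 ivory=1 resin=1
After 5 (gather 4 mica): compass=4 ivory=1 mica=4 resin=1
After 6 (gather 4 ivory): compass=4 ivory=5 mica=4 resin=1
After 7 (craft pulley): ivory=1 mica=1 pulley=3 resin=1

Answer: ivory=1 mica=1 pulley=3 resin=1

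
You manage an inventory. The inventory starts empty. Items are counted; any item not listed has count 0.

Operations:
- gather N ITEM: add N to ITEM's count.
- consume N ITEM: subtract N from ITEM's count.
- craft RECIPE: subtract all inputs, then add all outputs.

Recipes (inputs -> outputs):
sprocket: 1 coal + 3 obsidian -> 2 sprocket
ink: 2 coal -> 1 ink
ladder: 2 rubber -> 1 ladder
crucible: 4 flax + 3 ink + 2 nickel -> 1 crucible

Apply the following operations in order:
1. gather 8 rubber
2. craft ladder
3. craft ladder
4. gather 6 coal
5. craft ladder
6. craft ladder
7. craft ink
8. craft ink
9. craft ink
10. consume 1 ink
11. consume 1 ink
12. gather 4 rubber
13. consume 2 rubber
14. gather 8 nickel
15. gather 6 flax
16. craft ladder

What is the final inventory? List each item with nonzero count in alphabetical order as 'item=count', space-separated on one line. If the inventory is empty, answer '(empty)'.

After 1 (gather 8 rubber): rubber=8
After 2 (craft ladder): ladder=1 rubber=6
After 3 (craft ladder): ladder=2 rubber=4
After 4 (gather 6 coal): coal=6 ladder=2 rubber=4
After 5 (craft ladder): coal=6 ladder=3 rubber=2
After 6 (craft ladder): coal=6 ladder=4
After 7 (craft ink): coal=4 ink=1 ladder=4
After 8 (craft ink): coal=2 ink=2 ladder=4
After 9 (craft ink): ink=3 ladder=4
After 10 (consume 1 ink): ink=2 ladder=4
After 11 (consume 1 ink): ink=1 ladder=4
After 12 (gather 4 rubber): ink=1 ladder=4 rubber=4
After 13 (consume 2 rubber): ink=1 ladder=4 rubber=2
After 14 (gather 8 nickel): ink=1 ladder=4 nickel=8 rubber=2
After 15 (gather 6 flax): flax=6 ink=1 ladder=4 nickel=8 rubber=2
After 16 (craft ladder): flax=6 ink=1 ladder=5 nickel=8

Answer: flax=6 ink=1 ladder=5 nickel=8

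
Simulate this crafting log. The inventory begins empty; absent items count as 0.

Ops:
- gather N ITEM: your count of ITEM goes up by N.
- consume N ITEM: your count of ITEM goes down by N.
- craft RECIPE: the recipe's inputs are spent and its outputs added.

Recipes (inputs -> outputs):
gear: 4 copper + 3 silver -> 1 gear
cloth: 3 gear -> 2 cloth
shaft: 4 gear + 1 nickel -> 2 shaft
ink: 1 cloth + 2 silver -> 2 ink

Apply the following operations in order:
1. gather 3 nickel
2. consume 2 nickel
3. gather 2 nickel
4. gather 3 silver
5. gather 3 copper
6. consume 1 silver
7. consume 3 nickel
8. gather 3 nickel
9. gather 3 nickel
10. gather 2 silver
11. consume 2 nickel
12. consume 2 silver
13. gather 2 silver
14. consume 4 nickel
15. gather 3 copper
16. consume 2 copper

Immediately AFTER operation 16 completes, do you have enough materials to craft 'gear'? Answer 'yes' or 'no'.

Answer: yes

Derivation:
After 1 (gather 3 nickel): nickel=3
After 2 (consume 2 nickel): nickel=1
After 3 (gather 2 nickel): nickel=3
After 4 (gather 3 silver): nickel=3 silver=3
After 5 (gather 3 copper): copper=3 nickel=3 silver=3
After 6 (consume 1 silver): copper=3 nickel=3 silver=2
After 7 (consume 3 nickel): copper=3 silver=2
After 8 (gather 3 nickel): copper=3 nickel=3 silver=2
After 9 (gather 3 nickel): copper=3 nickel=6 silver=2
After 10 (gather 2 silver): copper=3 nickel=6 silver=4
After 11 (consume 2 nickel): copper=3 nickel=4 silver=4
After 12 (consume 2 silver): copper=3 nickel=4 silver=2
After 13 (gather 2 silver): copper=3 nickel=4 silver=4
After 14 (consume 4 nickel): copper=3 silver=4
After 15 (gather 3 copper): copper=6 silver=4
After 16 (consume 2 copper): copper=4 silver=4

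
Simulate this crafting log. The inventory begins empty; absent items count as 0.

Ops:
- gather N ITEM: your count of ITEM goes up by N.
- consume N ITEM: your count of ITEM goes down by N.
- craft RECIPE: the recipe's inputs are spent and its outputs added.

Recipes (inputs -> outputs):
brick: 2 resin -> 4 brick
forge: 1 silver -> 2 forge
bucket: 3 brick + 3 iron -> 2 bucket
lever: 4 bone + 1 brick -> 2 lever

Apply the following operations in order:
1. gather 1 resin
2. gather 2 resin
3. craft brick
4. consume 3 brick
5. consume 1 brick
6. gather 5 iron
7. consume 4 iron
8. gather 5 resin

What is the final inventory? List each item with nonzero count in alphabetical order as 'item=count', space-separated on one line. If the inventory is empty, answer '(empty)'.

After 1 (gather 1 resin): resin=1
After 2 (gather 2 resin): resin=3
After 3 (craft brick): brick=4 resin=1
After 4 (consume 3 brick): brick=1 resin=1
After 5 (consume 1 brick): resin=1
After 6 (gather 5 iron): iron=5 resin=1
After 7 (consume 4 iron): iron=1 resin=1
After 8 (gather 5 resin): iron=1 resin=6

Answer: iron=1 resin=6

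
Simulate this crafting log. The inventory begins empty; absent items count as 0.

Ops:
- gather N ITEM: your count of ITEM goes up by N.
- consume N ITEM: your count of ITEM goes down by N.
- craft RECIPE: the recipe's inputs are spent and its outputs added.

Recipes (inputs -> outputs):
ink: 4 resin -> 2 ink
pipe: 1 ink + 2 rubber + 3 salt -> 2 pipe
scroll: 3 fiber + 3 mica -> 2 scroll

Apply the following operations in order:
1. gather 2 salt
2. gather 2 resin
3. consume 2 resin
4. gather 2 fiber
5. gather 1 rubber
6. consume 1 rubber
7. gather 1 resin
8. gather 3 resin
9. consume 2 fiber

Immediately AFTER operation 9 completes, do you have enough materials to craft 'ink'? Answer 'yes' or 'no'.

Answer: yes

Derivation:
After 1 (gather 2 salt): salt=2
After 2 (gather 2 resin): resin=2 salt=2
After 3 (consume 2 resin): salt=2
After 4 (gather 2 fiber): fiber=2 salt=2
After 5 (gather 1 rubber): fiber=2 rubber=1 salt=2
After 6 (consume 1 rubber): fiber=2 salt=2
After 7 (gather 1 resin): fiber=2 resin=1 salt=2
After 8 (gather 3 resin): fiber=2 resin=4 salt=2
After 9 (consume 2 fiber): resin=4 salt=2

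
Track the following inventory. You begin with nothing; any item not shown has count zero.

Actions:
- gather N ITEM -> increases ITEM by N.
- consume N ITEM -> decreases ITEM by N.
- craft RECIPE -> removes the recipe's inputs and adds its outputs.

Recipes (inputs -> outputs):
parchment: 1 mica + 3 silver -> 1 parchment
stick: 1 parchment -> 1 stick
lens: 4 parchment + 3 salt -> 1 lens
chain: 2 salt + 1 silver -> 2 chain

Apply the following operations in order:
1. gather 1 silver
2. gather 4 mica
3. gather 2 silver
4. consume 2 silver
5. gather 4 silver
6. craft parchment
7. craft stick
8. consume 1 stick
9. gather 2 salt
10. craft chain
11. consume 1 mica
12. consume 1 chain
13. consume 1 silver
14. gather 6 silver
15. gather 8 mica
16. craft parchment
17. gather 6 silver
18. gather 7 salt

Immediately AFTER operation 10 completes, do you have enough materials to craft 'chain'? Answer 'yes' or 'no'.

After 1 (gather 1 silver): silver=1
After 2 (gather 4 mica): mica=4 silver=1
After 3 (gather 2 silver): mica=4 silver=3
After 4 (consume 2 silver): mica=4 silver=1
After 5 (gather 4 silver): mica=4 silver=5
After 6 (craft parchment): mica=3 parchment=1 silver=2
After 7 (craft stick): mica=3 silver=2 stick=1
After 8 (consume 1 stick): mica=3 silver=2
After 9 (gather 2 salt): mica=3 salt=2 silver=2
After 10 (craft chain): chain=2 mica=3 silver=1

Answer: no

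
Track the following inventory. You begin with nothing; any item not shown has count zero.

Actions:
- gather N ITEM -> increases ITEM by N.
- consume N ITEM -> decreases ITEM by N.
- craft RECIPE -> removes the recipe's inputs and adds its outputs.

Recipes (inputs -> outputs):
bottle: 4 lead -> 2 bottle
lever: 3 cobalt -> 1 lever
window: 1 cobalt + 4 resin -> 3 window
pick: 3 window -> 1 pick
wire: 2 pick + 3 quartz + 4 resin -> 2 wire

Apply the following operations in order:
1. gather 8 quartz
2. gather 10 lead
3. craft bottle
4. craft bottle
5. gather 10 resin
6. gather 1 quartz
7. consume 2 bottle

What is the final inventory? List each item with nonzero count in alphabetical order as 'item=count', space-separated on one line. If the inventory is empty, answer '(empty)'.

Answer: bottle=2 lead=2 quartz=9 resin=10

Derivation:
After 1 (gather 8 quartz): quartz=8
After 2 (gather 10 lead): lead=10 quartz=8
After 3 (craft bottle): bottle=2 lead=6 quartz=8
After 4 (craft bottle): bottle=4 lead=2 quartz=8
After 5 (gather 10 resin): bottle=4 lead=2 quartz=8 resin=10
After 6 (gather 1 quartz): bottle=4 lead=2 quartz=9 resin=10
After 7 (consume 2 bottle): bottle=2 lead=2 quartz=9 resin=10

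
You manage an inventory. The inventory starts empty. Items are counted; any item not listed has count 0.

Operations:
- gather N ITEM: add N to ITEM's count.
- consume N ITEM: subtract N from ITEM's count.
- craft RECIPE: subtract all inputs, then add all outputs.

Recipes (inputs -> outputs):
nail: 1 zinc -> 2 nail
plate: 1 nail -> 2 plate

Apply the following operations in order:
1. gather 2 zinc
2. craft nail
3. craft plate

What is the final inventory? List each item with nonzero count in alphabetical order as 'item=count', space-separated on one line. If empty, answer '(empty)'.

After 1 (gather 2 zinc): zinc=2
After 2 (craft nail): nail=2 zinc=1
After 3 (craft plate): nail=1 plate=2 zinc=1

Answer: nail=1 plate=2 zinc=1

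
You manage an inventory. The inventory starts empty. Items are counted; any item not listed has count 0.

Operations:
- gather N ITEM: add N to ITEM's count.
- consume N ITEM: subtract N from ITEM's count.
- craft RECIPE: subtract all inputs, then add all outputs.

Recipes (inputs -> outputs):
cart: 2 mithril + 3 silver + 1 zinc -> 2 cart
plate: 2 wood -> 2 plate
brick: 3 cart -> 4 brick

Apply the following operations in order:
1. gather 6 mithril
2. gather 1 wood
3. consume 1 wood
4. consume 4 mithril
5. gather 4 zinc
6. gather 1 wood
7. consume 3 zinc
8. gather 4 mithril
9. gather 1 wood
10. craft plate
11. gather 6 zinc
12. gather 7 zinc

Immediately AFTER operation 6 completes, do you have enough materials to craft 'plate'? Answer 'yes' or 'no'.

Answer: no

Derivation:
After 1 (gather 6 mithril): mithril=6
After 2 (gather 1 wood): mithril=6 wood=1
After 3 (consume 1 wood): mithril=6
After 4 (consume 4 mithril): mithril=2
After 5 (gather 4 zinc): mithril=2 zinc=4
After 6 (gather 1 wood): mithril=2 wood=1 zinc=4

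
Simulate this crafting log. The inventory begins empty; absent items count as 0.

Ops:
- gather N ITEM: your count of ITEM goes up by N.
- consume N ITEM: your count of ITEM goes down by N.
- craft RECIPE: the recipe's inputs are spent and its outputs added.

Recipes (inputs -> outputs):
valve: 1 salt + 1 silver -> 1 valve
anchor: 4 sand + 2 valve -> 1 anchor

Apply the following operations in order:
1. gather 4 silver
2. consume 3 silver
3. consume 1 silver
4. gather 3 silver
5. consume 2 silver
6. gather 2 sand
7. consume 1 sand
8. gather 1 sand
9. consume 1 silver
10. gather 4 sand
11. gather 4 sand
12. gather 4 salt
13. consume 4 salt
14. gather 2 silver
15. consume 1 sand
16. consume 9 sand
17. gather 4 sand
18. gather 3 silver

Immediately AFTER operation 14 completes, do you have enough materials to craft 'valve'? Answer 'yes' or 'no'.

Answer: no

Derivation:
After 1 (gather 4 silver): silver=4
After 2 (consume 3 silver): silver=1
After 3 (consume 1 silver): (empty)
After 4 (gather 3 silver): silver=3
After 5 (consume 2 silver): silver=1
After 6 (gather 2 sand): sand=2 silver=1
After 7 (consume 1 sand): sand=1 silver=1
After 8 (gather 1 sand): sand=2 silver=1
After 9 (consume 1 silver): sand=2
After 10 (gather 4 sand): sand=6
After 11 (gather 4 sand): sand=10
After 12 (gather 4 salt): salt=4 sand=10
After 13 (consume 4 salt): sand=10
After 14 (gather 2 silver): sand=10 silver=2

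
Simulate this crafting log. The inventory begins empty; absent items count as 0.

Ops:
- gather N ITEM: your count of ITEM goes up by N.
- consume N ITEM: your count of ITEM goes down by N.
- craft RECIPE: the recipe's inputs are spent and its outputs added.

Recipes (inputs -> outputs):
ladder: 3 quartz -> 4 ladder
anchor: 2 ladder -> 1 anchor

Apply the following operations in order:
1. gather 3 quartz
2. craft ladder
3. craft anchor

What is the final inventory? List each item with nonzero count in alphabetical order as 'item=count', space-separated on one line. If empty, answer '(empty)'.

Answer: anchor=1 ladder=2

Derivation:
After 1 (gather 3 quartz): quartz=3
After 2 (craft ladder): ladder=4
After 3 (craft anchor): anchor=1 ladder=2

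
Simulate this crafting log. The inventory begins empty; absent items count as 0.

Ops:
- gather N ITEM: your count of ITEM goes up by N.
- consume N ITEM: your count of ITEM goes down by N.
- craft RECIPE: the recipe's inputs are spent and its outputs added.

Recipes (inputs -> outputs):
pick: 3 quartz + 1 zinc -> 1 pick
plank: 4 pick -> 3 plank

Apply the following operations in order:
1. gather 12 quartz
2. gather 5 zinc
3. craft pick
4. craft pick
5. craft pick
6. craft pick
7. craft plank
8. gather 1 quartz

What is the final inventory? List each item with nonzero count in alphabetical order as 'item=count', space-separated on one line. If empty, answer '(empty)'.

After 1 (gather 12 quartz): quartz=12
After 2 (gather 5 zinc): quartz=12 zinc=5
After 3 (craft pick): pick=1 quartz=9 zinc=4
After 4 (craft pick): pick=2 quartz=6 zinc=3
After 5 (craft pick): pick=3 quartz=3 zinc=2
After 6 (craft pick): pick=4 zinc=1
After 7 (craft plank): plank=3 zinc=1
After 8 (gather 1 quartz): plank=3 quartz=1 zinc=1

Answer: plank=3 quartz=1 zinc=1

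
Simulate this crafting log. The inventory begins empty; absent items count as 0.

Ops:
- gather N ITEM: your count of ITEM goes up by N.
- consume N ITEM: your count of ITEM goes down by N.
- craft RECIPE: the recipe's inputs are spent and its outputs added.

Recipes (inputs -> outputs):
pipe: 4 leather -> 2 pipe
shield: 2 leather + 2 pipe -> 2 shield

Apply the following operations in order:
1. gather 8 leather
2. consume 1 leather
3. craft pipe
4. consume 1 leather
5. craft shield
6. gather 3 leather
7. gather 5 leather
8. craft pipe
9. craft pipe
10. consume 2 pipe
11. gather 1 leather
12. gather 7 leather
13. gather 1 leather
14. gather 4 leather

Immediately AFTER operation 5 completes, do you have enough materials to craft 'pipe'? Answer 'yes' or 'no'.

Answer: no

Derivation:
After 1 (gather 8 leather): leather=8
After 2 (consume 1 leather): leather=7
After 3 (craft pipe): leather=3 pipe=2
After 4 (consume 1 leather): leather=2 pipe=2
After 5 (craft shield): shield=2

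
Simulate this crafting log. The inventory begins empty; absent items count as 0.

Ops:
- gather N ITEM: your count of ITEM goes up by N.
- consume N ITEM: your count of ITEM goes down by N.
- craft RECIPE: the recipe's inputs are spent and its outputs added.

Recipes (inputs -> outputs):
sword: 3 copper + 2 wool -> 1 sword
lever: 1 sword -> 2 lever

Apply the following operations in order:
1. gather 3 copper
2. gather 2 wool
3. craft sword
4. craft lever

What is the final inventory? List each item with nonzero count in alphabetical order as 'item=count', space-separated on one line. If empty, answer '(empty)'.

Answer: lever=2

Derivation:
After 1 (gather 3 copper): copper=3
After 2 (gather 2 wool): copper=3 wool=2
After 3 (craft sword): sword=1
After 4 (craft lever): lever=2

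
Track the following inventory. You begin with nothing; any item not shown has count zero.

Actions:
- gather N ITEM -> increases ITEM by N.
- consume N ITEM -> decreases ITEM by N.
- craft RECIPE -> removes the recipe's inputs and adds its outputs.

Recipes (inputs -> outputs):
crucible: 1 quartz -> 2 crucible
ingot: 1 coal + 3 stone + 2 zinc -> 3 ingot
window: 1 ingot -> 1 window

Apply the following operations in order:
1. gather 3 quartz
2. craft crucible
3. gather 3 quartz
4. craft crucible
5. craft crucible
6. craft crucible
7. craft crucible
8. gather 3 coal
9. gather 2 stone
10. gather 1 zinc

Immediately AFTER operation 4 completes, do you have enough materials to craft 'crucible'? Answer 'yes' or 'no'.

Answer: yes

Derivation:
After 1 (gather 3 quartz): quartz=3
After 2 (craft crucible): crucible=2 quartz=2
After 3 (gather 3 quartz): crucible=2 quartz=5
After 4 (craft crucible): crucible=4 quartz=4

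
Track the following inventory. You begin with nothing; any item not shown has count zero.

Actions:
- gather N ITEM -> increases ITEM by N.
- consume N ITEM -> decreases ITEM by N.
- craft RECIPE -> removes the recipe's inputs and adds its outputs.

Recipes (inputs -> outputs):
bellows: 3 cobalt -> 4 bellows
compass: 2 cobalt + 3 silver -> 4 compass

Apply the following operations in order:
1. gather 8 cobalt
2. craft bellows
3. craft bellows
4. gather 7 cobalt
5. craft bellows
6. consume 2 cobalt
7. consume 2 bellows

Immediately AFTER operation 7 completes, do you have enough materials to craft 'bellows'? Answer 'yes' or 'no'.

Answer: yes

Derivation:
After 1 (gather 8 cobalt): cobalt=8
After 2 (craft bellows): bellows=4 cobalt=5
After 3 (craft bellows): bellows=8 cobalt=2
After 4 (gather 7 cobalt): bellows=8 cobalt=9
After 5 (craft bellows): bellows=12 cobalt=6
After 6 (consume 2 cobalt): bellows=12 cobalt=4
After 7 (consume 2 bellows): bellows=10 cobalt=4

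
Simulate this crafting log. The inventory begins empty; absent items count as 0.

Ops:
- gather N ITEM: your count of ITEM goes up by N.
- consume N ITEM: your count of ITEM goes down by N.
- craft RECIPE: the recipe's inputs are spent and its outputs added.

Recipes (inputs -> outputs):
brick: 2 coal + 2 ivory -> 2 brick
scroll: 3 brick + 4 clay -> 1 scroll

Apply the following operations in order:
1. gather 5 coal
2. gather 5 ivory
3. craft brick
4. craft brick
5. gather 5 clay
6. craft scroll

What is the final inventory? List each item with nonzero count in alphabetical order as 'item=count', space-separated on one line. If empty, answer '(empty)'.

After 1 (gather 5 coal): coal=5
After 2 (gather 5 ivory): coal=5 ivory=5
After 3 (craft brick): brick=2 coal=3 ivory=3
After 4 (craft brick): brick=4 coal=1 ivory=1
After 5 (gather 5 clay): brick=4 clay=5 coal=1 ivory=1
After 6 (craft scroll): brick=1 clay=1 coal=1 ivory=1 scroll=1

Answer: brick=1 clay=1 coal=1 ivory=1 scroll=1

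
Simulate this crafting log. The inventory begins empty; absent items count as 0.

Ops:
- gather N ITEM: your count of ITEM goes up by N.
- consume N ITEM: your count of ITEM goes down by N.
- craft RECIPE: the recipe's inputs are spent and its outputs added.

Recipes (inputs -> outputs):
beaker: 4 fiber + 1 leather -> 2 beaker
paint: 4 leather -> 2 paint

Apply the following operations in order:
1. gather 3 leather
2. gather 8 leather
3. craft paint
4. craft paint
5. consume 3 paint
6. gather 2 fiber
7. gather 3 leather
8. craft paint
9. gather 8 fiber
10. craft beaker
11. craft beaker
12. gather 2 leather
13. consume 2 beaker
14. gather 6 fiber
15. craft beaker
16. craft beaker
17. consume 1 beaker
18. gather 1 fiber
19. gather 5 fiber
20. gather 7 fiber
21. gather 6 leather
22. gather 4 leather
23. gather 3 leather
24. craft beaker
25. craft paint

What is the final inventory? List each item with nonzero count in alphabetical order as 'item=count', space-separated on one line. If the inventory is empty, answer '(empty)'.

After 1 (gather 3 leather): leather=3
After 2 (gather 8 leather): leather=11
After 3 (craft paint): leather=7 paint=2
After 4 (craft paint): leather=3 paint=4
After 5 (consume 3 paint): leather=3 paint=1
After 6 (gather 2 fiber): fiber=2 leather=3 paint=1
After 7 (gather 3 leather): fiber=2 leather=6 paint=1
After 8 (craft paint): fiber=2 leather=2 paint=3
After 9 (gather 8 fiber): fiber=10 leather=2 paint=3
After 10 (craft beaker): beaker=2 fiber=6 leather=1 paint=3
After 11 (craft beaker): beaker=4 fiber=2 paint=3
After 12 (gather 2 leather): beaker=4 fiber=2 leather=2 paint=3
After 13 (consume 2 beaker): beaker=2 fiber=2 leather=2 paint=3
After 14 (gather 6 fiber): beaker=2 fiber=8 leather=2 paint=3
After 15 (craft beaker): beaker=4 fiber=4 leather=1 paint=3
After 16 (craft beaker): beaker=6 paint=3
After 17 (consume 1 beaker): beaker=5 paint=3
After 18 (gather 1 fiber): beaker=5 fiber=1 paint=3
After 19 (gather 5 fiber): beaker=5 fiber=6 paint=3
After 20 (gather 7 fiber): beaker=5 fiber=13 paint=3
After 21 (gather 6 leather): beaker=5 fiber=13 leather=6 paint=3
After 22 (gather 4 leather): beaker=5 fiber=13 leather=10 paint=3
After 23 (gather 3 leather): beaker=5 fiber=13 leather=13 paint=3
After 24 (craft beaker): beaker=7 fiber=9 leather=12 paint=3
After 25 (craft paint): beaker=7 fiber=9 leather=8 paint=5

Answer: beaker=7 fiber=9 leather=8 paint=5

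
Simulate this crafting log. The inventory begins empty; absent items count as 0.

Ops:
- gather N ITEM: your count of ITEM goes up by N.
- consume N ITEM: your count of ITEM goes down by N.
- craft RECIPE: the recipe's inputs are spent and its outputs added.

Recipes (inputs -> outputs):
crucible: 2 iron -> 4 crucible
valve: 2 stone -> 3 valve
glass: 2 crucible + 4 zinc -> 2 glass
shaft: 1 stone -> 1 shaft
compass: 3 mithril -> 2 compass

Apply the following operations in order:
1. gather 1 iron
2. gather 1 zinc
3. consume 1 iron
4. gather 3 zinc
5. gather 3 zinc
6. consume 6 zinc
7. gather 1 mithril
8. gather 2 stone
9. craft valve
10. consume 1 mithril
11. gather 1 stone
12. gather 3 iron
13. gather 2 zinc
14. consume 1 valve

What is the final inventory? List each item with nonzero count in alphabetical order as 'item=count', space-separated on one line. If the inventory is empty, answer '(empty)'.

After 1 (gather 1 iron): iron=1
After 2 (gather 1 zinc): iron=1 zinc=1
After 3 (consume 1 iron): zinc=1
After 4 (gather 3 zinc): zinc=4
After 5 (gather 3 zinc): zinc=7
After 6 (consume 6 zinc): zinc=1
After 7 (gather 1 mithril): mithril=1 zinc=1
After 8 (gather 2 stone): mithril=1 stone=2 zinc=1
After 9 (craft valve): mithril=1 valve=3 zinc=1
After 10 (consume 1 mithril): valve=3 zinc=1
After 11 (gather 1 stone): stone=1 valve=3 zinc=1
After 12 (gather 3 iron): iron=3 stone=1 valve=3 zinc=1
After 13 (gather 2 zinc): iron=3 stone=1 valve=3 zinc=3
After 14 (consume 1 valve): iron=3 stone=1 valve=2 zinc=3

Answer: iron=3 stone=1 valve=2 zinc=3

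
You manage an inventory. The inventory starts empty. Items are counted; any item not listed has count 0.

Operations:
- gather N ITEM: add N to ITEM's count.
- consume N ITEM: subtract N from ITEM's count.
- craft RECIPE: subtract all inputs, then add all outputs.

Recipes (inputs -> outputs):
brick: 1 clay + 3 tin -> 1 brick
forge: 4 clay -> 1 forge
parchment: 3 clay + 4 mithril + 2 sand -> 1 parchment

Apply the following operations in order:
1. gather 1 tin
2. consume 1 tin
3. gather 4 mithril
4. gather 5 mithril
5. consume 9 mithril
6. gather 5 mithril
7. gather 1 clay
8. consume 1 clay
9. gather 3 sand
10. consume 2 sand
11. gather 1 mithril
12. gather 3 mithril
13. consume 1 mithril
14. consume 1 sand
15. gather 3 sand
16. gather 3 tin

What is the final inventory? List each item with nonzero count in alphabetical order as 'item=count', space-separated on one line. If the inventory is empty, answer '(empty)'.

Answer: mithril=8 sand=3 tin=3

Derivation:
After 1 (gather 1 tin): tin=1
After 2 (consume 1 tin): (empty)
After 3 (gather 4 mithril): mithril=4
After 4 (gather 5 mithril): mithril=9
After 5 (consume 9 mithril): (empty)
After 6 (gather 5 mithril): mithril=5
After 7 (gather 1 clay): clay=1 mithril=5
After 8 (consume 1 clay): mithril=5
After 9 (gather 3 sand): mithril=5 sand=3
After 10 (consume 2 sand): mithril=5 sand=1
After 11 (gather 1 mithril): mithril=6 sand=1
After 12 (gather 3 mithril): mithril=9 sand=1
After 13 (consume 1 mithril): mithril=8 sand=1
After 14 (consume 1 sand): mithril=8
After 15 (gather 3 sand): mithril=8 sand=3
After 16 (gather 3 tin): mithril=8 sand=3 tin=3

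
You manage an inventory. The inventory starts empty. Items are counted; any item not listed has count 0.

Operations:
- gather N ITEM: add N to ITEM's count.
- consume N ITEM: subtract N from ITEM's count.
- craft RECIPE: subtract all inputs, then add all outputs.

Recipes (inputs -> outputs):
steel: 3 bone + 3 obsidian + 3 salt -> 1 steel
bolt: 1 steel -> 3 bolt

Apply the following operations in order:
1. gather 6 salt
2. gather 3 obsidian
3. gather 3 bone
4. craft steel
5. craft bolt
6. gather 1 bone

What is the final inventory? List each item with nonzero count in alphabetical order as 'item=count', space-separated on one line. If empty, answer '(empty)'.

After 1 (gather 6 salt): salt=6
After 2 (gather 3 obsidian): obsidian=3 salt=6
After 3 (gather 3 bone): bone=3 obsidian=3 salt=6
After 4 (craft steel): salt=3 steel=1
After 5 (craft bolt): bolt=3 salt=3
After 6 (gather 1 bone): bolt=3 bone=1 salt=3

Answer: bolt=3 bone=1 salt=3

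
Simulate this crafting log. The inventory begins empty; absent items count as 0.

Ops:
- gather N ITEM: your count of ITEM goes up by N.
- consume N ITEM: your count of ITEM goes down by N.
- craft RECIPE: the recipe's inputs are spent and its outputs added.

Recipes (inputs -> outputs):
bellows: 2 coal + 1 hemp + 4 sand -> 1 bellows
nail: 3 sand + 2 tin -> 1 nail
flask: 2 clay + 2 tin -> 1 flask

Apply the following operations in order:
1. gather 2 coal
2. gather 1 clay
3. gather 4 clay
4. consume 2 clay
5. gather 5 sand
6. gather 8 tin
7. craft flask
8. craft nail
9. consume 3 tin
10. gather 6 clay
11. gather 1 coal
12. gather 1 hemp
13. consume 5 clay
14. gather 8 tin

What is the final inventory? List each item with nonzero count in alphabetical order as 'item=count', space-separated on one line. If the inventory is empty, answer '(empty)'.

After 1 (gather 2 coal): coal=2
After 2 (gather 1 clay): clay=1 coal=2
After 3 (gather 4 clay): clay=5 coal=2
After 4 (consume 2 clay): clay=3 coal=2
After 5 (gather 5 sand): clay=3 coal=2 sand=5
After 6 (gather 8 tin): clay=3 coal=2 sand=5 tin=8
After 7 (craft flask): clay=1 coal=2 flask=1 sand=5 tin=6
After 8 (craft nail): clay=1 coal=2 flask=1 nail=1 sand=2 tin=4
After 9 (consume 3 tin): clay=1 coal=2 flask=1 nail=1 sand=2 tin=1
After 10 (gather 6 clay): clay=7 coal=2 flask=1 nail=1 sand=2 tin=1
After 11 (gather 1 coal): clay=7 coal=3 flask=1 nail=1 sand=2 tin=1
After 12 (gather 1 hemp): clay=7 coal=3 flask=1 hemp=1 nail=1 sand=2 tin=1
After 13 (consume 5 clay): clay=2 coal=3 flask=1 hemp=1 nail=1 sand=2 tin=1
After 14 (gather 8 tin): clay=2 coal=3 flask=1 hemp=1 nail=1 sand=2 tin=9

Answer: clay=2 coal=3 flask=1 hemp=1 nail=1 sand=2 tin=9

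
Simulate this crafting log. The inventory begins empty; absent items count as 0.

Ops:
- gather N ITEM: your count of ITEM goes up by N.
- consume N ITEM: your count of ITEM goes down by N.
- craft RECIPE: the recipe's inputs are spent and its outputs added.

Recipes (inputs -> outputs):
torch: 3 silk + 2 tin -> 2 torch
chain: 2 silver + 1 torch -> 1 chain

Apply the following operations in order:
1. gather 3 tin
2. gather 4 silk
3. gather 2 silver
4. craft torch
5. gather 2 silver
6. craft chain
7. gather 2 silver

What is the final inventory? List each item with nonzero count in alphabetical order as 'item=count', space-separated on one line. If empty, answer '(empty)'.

Answer: chain=1 silk=1 silver=4 tin=1 torch=1

Derivation:
After 1 (gather 3 tin): tin=3
After 2 (gather 4 silk): silk=4 tin=3
After 3 (gather 2 silver): silk=4 silver=2 tin=3
After 4 (craft torch): silk=1 silver=2 tin=1 torch=2
After 5 (gather 2 silver): silk=1 silver=4 tin=1 torch=2
After 6 (craft chain): chain=1 silk=1 silver=2 tin=1 torch=1
After 7 (gather 2 silver): chain=1 silk=1 silver=4 tin=1 torch=1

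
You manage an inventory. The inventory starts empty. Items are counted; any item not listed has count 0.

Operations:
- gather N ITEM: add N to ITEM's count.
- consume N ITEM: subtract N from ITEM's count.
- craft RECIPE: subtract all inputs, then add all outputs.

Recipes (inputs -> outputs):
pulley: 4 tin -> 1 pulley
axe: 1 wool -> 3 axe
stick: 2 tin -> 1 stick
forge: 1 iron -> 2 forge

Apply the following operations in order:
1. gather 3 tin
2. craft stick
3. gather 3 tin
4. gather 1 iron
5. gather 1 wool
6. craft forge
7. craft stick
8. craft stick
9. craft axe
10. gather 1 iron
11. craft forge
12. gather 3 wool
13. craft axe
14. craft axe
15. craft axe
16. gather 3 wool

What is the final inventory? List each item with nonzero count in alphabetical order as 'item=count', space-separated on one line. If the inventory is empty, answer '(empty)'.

Answer: axe=12 forge=4 stick=3 wool=3

Derivation:
After 1 (gather 3 tin): tin=3
After 2 (craft stick): stick=1 tin=1
After 3 (gather 3 tin): stick=1 tin=4
After 4 (gather 1 iron): iron=1 stick=1 tin=4
After 5 (gather 1 wool): iron=1 stick=1 tin=4 wool=1
After 6 (craft forge): forge=2 stick=1 tin=4 wool=1
After 7 (craft stick): forge=2 stick=2 tin=2 wool=1
After 8 (craft stick): forge=2 stick=3 wool=1
After 9 (craft axe): axe=3 forge=2 stick=3
After 10 (gather 1 iron): axe=3 forge=2 iron=1 stick=3
After 11 (craft forge): axe=3 forge=4 stick=3
After 12 (gather 3 wool): axe=3 forge=4 stick=3 wool=3
After 13 (craft axe): axe=6 forge=4 stick=3 wool=2
After 14 (craft axe): axe=9 forge=4 stick=3 wool=1
After 15 (craft axe): axe=12 forge=4 stick=3
After 16 (gather 3 wool): axe=12 forge=4 stick=3 wool=3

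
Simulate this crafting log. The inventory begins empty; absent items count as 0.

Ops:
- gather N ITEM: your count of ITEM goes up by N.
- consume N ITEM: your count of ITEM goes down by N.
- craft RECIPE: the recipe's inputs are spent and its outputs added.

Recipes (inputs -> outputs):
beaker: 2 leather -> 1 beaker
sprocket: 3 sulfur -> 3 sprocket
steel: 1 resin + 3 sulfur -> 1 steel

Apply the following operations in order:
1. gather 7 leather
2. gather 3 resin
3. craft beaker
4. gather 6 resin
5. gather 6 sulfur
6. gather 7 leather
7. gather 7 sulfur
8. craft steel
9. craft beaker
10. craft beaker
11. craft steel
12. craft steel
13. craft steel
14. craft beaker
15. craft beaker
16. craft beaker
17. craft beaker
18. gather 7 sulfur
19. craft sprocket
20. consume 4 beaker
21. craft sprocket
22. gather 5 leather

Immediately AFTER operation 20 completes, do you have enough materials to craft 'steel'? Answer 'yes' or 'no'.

After 1 (gather 7 leather): leather=7
After 2 (gather 3 resin): leather=7 resin=3
After 3 (craft beaker): beaker=1 leather=5 resin=3
After 4 (gather 6 resin): beaker=1 leather=5 resin=9
After 5 (gather 6 sulfur): beaker=1 leather=5 resin=9 sulfur=6
After 6 (gather 7 leather): beaker=1 leather=12 resin=9 sulfur=6
After 7 (gather 7 sulfur): beaker=1 leather=12 resin=9 sulfur=13
After 8 (craft steel): beaker=1 leather=12 resin=8 steel=1 sulfur=10
After 9 (craft beaker): beaker=2 leather=10 resin=8 steel=1 sulfur=10
After 10 (craft beaker): beaker=3 leather=8 resin=8 steel=1 sulfur=10
After 11 (craft steel): beaker=3 leather=8 resin=7 steel=2 sulfur=7
After 12 (craft steel): beaker=3 leather=8 resin=6 steel=3 sulfur=4
After 13 (craft steel): beaker=3 leather=8 resin=5 steel=4 sulfur=1
After 14 (craft beaker): beaker=4 leather=6 resin=5 steel=4 sulfur=1
After 15 (craft beaker): beaker=5 leather=4 resin=5 steel=4 sulfur=1
After 16 (craft beaker): beaker=6 leather=2 resin=5 steel=4 sulfur=1
After 17 (craft beaker): beaker=7 resin=5 steel=4 sulfur=1
After 18 (gather 7 sulfur): beaker=7 resin=5 steel=4 sulfur=8
After 19 (craft sprocket): beaker=7 resin=5 sprocket=3 steel=4 sulfur=5
After 20 (consume 4 beaker): beaker=3 resin=5 sprocket=3 steel=4 sulfur=5

Answer: yes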